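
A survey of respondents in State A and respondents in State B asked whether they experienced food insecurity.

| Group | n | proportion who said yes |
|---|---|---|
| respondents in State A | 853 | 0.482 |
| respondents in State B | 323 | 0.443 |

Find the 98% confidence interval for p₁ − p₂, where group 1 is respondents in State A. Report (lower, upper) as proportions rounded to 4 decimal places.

(-0.0366, 0.1146)

Each SE is √(p̂(1−p̂)/n): √(0.4820·0.5180/853) = 0.01711 and √(0.4430·0.5570/323) = 0.02764.
SE(p̂₁ − p̂₂) = √(SE₁² + SE₂²) = √(0.0002927521 + 0.0007639696) = 0.03251, since the two samples are independent.
At 98% confidence z* = 2.326; margin = 2.326 × 0.03251 = 0.07562.
The difference is 0.4820 − 0.4430 = 0.0390, so the interval is 0.0390 ± 0.07562 = (-0.0366, 0.1146).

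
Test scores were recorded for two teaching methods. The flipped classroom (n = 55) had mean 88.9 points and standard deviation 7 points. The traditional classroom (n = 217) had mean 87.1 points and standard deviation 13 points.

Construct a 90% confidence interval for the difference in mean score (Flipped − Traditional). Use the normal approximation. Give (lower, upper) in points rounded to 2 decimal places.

(-0.33, 3.93)

Standard errors of each mean: 7/√55 = 0.9439 and 13/√217 = 0.8825.
SE(x̄₁ − x̄₂) = √(0.9439² + 0.8825²) = 1.2922 for independent samples with unequal variances.
With z* = 1.645, the margin is 1.645 × 1.2922 = 2.1257.
x̄₁ − x̄₂ = 88.9 − 87.1 = 1.8000; the interval is 1.8000 ± 2.1257 = (-0.33, 3.93).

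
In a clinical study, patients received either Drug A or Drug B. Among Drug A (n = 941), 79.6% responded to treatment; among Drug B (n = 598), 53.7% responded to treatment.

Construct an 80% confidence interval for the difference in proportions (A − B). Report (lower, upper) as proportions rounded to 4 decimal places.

Each SE is √(p̂(1−p̂)/n): √(0.7960·0.2040/941) = 0.01314 and √(0.5370·0.4630/598) = 0.02039.
SE(p̂₁ − p̂₂) = √(SE₁² + SE₂²) = √(0.0001726596 + 0.0004157521) = 0.02426, since the two samples are independent.
At 80% confidence z* = 1.282; margin = 1.282 × 0.02426 = 0.03110.
The difference is 0.7960 − 0.5370 = 0.2590, so the interval is 0.2590 ± 0.03110 = (0.2279, 0.2901).

(0.2279, 0.2901)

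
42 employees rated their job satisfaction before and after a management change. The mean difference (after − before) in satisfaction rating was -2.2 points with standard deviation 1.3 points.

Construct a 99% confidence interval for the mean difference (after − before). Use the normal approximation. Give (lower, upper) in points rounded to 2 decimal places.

This is a matched-pairs design, so SE = s_d/√n = 1.3/√42 = 0.2006.
Margin = 2.576 × 0.2006 = 0.5167; the interval is -2.2 ± 0.5167 = (-2.72, -1.68).

(-2.72, -1.68)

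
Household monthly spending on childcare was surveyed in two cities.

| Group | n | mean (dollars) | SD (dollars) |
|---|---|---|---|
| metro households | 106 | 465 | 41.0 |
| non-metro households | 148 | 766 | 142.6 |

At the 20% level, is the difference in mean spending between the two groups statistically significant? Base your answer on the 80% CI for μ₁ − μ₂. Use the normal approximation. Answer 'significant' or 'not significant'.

Per-group SEs: s₁/√n₁ = 41.0/√106 = 3.9823, s₂/√n₂ = 142.6/√148 = 11.7216.
Unpooled SE of the difference: √(15.85871329 + 137.39590656) = 12.3796.
Margin of error = z* · SE = 1.282 × 12.3796 = 15.8706.
x̄₁ − x̄₂ = 465 − 766 = -301.0000.
CI: -301.0000 ± 15.8706 = (-316.8706, -285.1294).
The interval (-316.8706, -285.1294) does not contain 0, so the difference is significant.

significant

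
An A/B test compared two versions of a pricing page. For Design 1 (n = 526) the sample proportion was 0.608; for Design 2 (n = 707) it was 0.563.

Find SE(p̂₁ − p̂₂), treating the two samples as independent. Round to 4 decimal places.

0.0283

SE₁ = √(p̂₁(1−p̂₁)/n₁) = √(0.6080·0.3920/526) = 0.02129; SE₂ = √(0.5630·0.4370/707) = 0.01865.
Independent samples: SE of the difference = √(SE₁² + SE₂²) = √(0.0004532641 + 0.0003478225) = 0.02830.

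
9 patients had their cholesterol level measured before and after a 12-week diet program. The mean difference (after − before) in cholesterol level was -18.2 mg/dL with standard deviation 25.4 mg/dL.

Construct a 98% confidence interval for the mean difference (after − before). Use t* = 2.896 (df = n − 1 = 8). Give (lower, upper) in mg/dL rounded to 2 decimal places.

Paired design: SE = s_d/√n = 25.4/√9 = 8.4667.
t* = 2.896; margin of error = 2.896 × 8.4667 = 24.5196.
-18.2 ± 24.5196 → (-42.72, 6.32).

(-42.72, 6.32)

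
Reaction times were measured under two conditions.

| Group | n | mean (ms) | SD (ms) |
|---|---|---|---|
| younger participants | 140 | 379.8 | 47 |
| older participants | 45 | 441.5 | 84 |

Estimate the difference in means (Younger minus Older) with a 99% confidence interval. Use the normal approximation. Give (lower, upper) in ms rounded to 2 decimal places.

SE₁ = s₁/√n₁ = 47/√140 = 3.9722; SE₂ = 84/√45 = 12.5220.
Independent samples, unequal variances: SE_diff = √(SE₁² + SE₂²) = √(15.77837284 + 156.800484) = 13.1369.
z* = 2.576, so margin of error = 2.576 × 13.1369 = 33.8407.
Difference in means = 379.8 − 441.5 = -61.7000.
-61.7000 ± 33.8407 → (-95.54, -27.86).

(-95.54, -27.86)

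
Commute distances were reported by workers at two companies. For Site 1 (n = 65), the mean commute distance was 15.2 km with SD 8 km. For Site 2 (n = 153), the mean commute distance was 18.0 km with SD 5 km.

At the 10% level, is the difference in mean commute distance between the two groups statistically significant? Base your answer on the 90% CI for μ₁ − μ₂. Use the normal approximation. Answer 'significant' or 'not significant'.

Standard errors of each mean: 8/√65 = 0.9923 and 5/√153 = 0.4042.
SE(x̄₁ − x̄₂) = √(0.9923² + 0.4042²) = 1.0715 for independent samples with unequal variances.
With z* = 1.645, the margin is 1.645 × 1.0715 = 1.7626.
x̄₁ − x̄₂ = 15.2 − 18.0 = -2.8000; the interval is -2.8000 ± 1.7626 = (-4.5626, -1.0374).
The interval (-4.5626, -1.0374) does not contain 0, so the difference is significant.

significant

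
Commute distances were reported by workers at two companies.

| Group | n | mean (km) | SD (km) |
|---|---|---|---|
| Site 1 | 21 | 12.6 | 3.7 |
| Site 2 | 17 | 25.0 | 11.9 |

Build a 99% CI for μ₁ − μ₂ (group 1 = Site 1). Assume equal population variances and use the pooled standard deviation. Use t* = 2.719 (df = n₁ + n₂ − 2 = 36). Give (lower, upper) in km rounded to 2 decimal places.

s_p = √[((n₁−1)s₁² + (n₂−1)s₂²)/(n₁+n₂−2)] = √[(20·3.7² + 16·11.9²)/36] = 8.3990.
SE = 8.3990·√(1/21 + 1/17) = 2.7402.
With t* = 2.719, margin = 2.719 × 2.7402 = 7.4506.
x̄₁ − x̄₂ = 12.6 − 25.0 = -12.4000; interval -12.4000 ± 7.4506 = (-19.85, -4.95).

(-19.85, -4.95)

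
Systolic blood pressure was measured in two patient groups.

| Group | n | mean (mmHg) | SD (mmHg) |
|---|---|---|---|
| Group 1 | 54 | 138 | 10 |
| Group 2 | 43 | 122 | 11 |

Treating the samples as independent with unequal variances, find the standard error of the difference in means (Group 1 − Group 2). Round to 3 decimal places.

SE₁ = s₁/√n₁ = 10/√54 = 1.3608; SE₂ = 11/√43 = 1.6775.
Independent samples, unequal variances: SE_diff = √(SE₁² + SE₂²) = √(1.85177664 + 2.81400625) = 2.1600.

2.160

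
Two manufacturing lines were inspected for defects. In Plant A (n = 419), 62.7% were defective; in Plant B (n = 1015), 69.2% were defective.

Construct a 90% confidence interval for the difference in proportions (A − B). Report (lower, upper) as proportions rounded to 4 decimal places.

(-0.1106, -0.0194)

SE₁ = √(p̂₁(1−p̂₁)/n₁) = √(0.6270·0.3730/419) = 0.02363; SE₂ = √(0.6920·0.3080/1015) = 0.01449.
Independent samples: SE of the difference = √(SE₁² + SE₂²) = √(0.0005583769 + 0.0002099601) = 0.02772.
z* for 90% confidence is 1.645, so the margin of error is 1.645 × 0.02772 = 0.04560.
Point estimate p̂₁ − p̂₂ = 0.6270 − 0.6920 = -0.0650.
-0.0650 ± 0.04560 → (-0.1106, -0.0194).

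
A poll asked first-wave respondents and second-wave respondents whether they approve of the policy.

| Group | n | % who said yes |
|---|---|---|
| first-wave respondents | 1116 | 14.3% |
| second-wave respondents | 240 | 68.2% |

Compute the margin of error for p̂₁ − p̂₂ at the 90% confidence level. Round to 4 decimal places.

0.0524

SE₁ = √(p̂₁(1−p̂₁)/n₁) = √(0.1430·0.8570/1116) = 0.01048; SE₂ = √(0.6820·0.3180/240) = 0.03006.
Independent samples: SE of the difference = √(SE₁² + SE₂²) = √(0.0001098304 + 0.0009036036) = 0.03183.
z* for 90% confidence is 1.645, so the margin of error is 1.645 × 0.03183 = 0.05236.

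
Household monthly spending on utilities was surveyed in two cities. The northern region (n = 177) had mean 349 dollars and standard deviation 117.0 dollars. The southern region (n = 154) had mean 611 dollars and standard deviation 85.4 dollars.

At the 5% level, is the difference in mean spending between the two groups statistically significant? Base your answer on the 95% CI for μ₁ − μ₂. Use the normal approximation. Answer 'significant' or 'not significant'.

SE₁ = s₁/√n₁ = 117.0/√177 = 8.7943; SE₂ = 85.4/√154 = 6.8817.
Independent samples, unequal variances: SE_diff = √(SE₁² + SE₂²) = √(77.33971249 + 47.35779489) = 11.1668.
z* = 1.960, so margin of error = 1.960 × 11.1668 = 21.8869.
Difference in means = 349 − 611 = -262.0000.
-262.0000 ± 21.8869 → (-283.8869, -240.1131).
The interval (-283.8869, -240.1131) does not contain 0, so the difference is significant.

significant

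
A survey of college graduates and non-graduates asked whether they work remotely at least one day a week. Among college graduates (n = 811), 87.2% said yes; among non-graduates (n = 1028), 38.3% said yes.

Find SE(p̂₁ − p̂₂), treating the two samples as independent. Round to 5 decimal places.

The two standard errors are √(0.8720×0.1280/811) = 0.01173 and √(0.3830×0.6170/1028) = 0.01516.
Because the samples are independent, SE_diff = √(0.01173² + 0.01516²) = 0.01917.

0.01917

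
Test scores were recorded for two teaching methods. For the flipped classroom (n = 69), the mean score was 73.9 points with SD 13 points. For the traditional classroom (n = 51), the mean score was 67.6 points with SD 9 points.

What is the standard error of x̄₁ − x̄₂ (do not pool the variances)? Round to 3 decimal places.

SE₁ = s₁/√n₁ = 13/√69 = 1.5650; SE₂ = 9/√51 = 1.2603.
Independent samples, unequal variances: SE_diff = √(SE₁² + SE₂²) = √(2.449225 + 1.58835609) = 2.0094.

2.009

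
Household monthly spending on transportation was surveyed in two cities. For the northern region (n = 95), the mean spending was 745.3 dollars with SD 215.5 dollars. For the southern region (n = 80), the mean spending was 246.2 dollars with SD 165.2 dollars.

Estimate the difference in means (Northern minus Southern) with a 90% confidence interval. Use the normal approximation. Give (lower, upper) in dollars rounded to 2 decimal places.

Standard errors of each mean: 215.5/√95 = 22.1098 and 165.2/√80 = 18.4699.
SE(x̄₁ − x̄₂) = √(22.1098² + 18.4699²) = 28.8094 for independent samples with unequal variances.
With z* = 1.645, the margin is 1.645 × 28.8094 = 47.3915.
x̄₁ − x̄₂ = 745.3 − 246.2 = 499.1000; the interval is 499.1000 ± 47.3915 = (451.71, 546.49).

(451.71, 546.49)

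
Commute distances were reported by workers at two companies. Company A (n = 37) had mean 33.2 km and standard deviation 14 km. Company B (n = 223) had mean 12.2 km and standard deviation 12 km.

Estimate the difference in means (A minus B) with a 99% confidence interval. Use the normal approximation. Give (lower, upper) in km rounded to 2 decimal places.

(14.72, 27.28)

SE₁ = s₁/√n₁ = 14/√37 = 2.3016; SE₂ = 12/√223 = 0.8036.
Independent samples, unequal variances: SE_diff = √(SE₁² + SE₂²) = √(5.29736256 + 0.64577296) = 2.4379.
z* = 2.576, so margin of error = 2.576 × 2.4379 = 6.2800.
Difference in means = 33.2 − 12.2 = 21.0000.
21.0000 ± 6.2800 → (14.72, 27.28).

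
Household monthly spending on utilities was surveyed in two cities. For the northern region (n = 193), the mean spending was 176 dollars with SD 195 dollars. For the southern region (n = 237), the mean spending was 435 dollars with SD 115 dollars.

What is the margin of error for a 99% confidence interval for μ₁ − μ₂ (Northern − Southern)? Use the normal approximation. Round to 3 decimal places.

40.959

SE₁ = s₁/√n₁ = 195/√193 = 14.0364; SE₂ = 115/√237 = 7.4701.
Independent samples, unequal variances: SE_diff = √(SE₁² + SE₂²) = √(197.02052496 + 55.80239401) = 15.9004.
z* = 2.576, so margin of error = 2.576 × 15.9004 = 40.9594.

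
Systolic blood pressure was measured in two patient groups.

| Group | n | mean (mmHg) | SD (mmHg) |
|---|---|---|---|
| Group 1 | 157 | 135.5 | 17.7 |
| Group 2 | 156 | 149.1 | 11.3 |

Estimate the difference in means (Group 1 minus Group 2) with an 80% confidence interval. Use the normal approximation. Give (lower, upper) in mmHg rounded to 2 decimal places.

SE₁ = s₁/√n₁ = 17.7/√157 = 1.4126; SE₂ = 11.3/√156 = 0.9047.
Independent samples, unequal variances: SE_diff = √(SE₁² + SE₂²) = √(1.99543876 + 0.81848209) = 1.6775.
z* = 1.282, so margin of error = 1.282 × 1.6775 = 2.1506.
Difference in means = 135.5 − 149.1 = -13.6000.
-13.6000 ± 2.1506 → (-15.75, -11.45).

(-15.75, -11.45)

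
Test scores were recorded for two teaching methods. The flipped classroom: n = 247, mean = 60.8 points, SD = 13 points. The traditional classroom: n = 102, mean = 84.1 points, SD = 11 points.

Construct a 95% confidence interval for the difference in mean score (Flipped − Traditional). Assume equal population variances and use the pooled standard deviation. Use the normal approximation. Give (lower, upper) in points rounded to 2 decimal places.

Pooled variance s_p² = [246·13² + 101·11²] / (247+102−2) = 155.0288, so s_p = 12.4511.
SE_diff = s_p·√(1/n₁ + 1/n₂) = 12.4511·√(1/247 + 1/102) = 1.4655.
z* = 1.960; margin = 1.960 × 1.4655 = 2.8724.
Difference = 60.8 − 84.1 = -23.3000.
-23.3000 ± 2.8724 → (-26.17, -20.43).

(-26.17, -20.43)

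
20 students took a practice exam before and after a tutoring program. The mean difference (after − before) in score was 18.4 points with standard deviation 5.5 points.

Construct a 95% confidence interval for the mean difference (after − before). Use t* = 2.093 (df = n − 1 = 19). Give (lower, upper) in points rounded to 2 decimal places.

Paired design: SE = s_d/√n = 5.5/√20 = 1.2298.
t* = 2.093; margin of error = 2.093 × 1.2298 = 2.5740.
18.4 ± 2.5740 → (15.83, 20.97).

(15.83, 20.97)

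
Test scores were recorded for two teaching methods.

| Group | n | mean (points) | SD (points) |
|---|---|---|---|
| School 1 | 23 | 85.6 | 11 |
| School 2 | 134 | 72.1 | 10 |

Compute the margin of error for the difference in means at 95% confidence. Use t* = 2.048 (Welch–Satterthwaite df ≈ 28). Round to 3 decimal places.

Per-group SEs: s₁/√n₁ = 11/√23 = 2.2937, s₂/√n₂ = 10/√134 = 0.8639.
Unpooled SE of the difference: √(5.26105969 + 0.74632321) = 2.4510.
Margin of error = t* · SE = 2.048 × 2.4510 = 5.0196.

5.020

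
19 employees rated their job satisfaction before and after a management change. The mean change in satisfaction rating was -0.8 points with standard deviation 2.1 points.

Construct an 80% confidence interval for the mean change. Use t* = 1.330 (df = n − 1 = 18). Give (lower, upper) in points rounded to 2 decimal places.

(-1.44, -0.16)

This is a matched-pairs design, so SE = s_d/√n = 2.1/√19 = 0.4818.
Margin = 1.330 × 0.4818 = 0.6408; the interval is -0.8 ± 0.6408 = (-1.44, -0.16).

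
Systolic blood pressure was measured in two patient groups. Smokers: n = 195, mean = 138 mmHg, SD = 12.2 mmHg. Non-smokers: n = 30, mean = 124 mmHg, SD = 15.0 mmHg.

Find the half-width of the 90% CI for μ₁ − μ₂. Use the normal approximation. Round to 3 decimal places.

SE₁ = s₁/√n₁ = 12.2/√195 = 0.8737; SE₂ = 15.0/√30 = 2.7386.
Independent samples, unequal variances: SE_diff = √(SE₁² + SE₂²) = √(0.76335169 + 7.49992996) = 2.8746.
z* = 1.645, so margin of error = 1.645 × 2.8746 = 4.7287.

4.729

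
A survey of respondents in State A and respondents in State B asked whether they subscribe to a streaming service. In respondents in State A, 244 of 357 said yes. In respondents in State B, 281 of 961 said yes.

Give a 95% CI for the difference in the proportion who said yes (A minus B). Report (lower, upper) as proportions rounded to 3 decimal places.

First, p̂₁ = 244/357 = 0.6835; p̂₂ = 281/961 = 0.2924.
The two standard errors are √(0.6835×0.3165/357) = 0.02462 and √(0.2924×0.7076/961) = 0.01467.
Because the samples are independent, SE_diff = √(0.02462² + 0.01467²) = 0.02866.
Using z* = 1.960 for 95%, ME = 1.960 × 0.02866 = 0.05617.
p̂₁ − p̂₂ = 0.3911; interval 0.3911 ± 0.05617 gives (0.335, 0.447).

(0.335, 0.447)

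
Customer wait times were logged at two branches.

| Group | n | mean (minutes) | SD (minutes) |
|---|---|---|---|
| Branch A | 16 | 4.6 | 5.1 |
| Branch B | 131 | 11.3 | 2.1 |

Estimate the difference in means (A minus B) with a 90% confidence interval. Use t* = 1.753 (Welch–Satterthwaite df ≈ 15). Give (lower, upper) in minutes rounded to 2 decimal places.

(-8.96, -4.44)

Standard errors of each mean: 5.1/√16 = 1.2750 and 2.1/√131 = 0.1835.
SE(x̄₁ − x̄₂) = √(1.2750² + 0.1835²) = 1.2881 for independent samples with unequal variances.
With t* = 1.753, the margin is 1.753 × 1.2881 = 2.2580.
x̄₁ − x̄₂ = 4.6 − 11.3 = -6.7000; the interval is -6.7000 ± 2.2580 = (-8.96, -4.44).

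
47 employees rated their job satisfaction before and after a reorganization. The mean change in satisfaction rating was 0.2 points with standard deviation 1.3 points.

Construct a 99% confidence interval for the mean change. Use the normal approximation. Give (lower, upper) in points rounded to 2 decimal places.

Paired design: SE = s_d/√n = 1.3/√47 = 0.1896.
z* = 2.576; margin of error = 2.576 × 0.1896 = 0.4884.
0.2 ± 0.4884 → (-0.29, 0.69).

(-0.29, 0.69)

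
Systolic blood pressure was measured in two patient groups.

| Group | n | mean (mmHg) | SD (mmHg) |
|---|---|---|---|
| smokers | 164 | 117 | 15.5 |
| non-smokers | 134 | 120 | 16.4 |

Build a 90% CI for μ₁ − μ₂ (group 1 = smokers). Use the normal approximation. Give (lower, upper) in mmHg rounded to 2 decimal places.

Per-group SEs: s₁/√n₁ = 15.5/√164 = 1.2103, s₂/√n₂ = 16.4/√134 = 1.4167.
Unpooled SE of the difference: √(1.46482609 + 2.00703889) = 1.8633.
Margin of error = z* · SE = 1.645 × 1.8633 = 3.0651.
x̄₁ − x̄₂ = 117 − 120 = -3.0000.
CI: -3.0000 ± 3.0651 = (-6.07, 0.07).

(-6.07, 0.07)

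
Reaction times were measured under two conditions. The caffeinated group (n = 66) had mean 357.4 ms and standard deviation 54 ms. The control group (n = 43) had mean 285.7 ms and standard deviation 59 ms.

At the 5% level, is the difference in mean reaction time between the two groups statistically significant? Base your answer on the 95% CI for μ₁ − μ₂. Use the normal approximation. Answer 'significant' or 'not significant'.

significant

Standard errors of each mean: 54/√66 = 6.6469 and 59/√43 = 8.9974.
SE(x̄₁ − x̄₂) = √(6.6469² + 8.9974²) = 11.1864 for independent samples with unequal variances.
With z* = 1.960, the margin is 1.960 × 11.1864 = 21.9253.
x̄₁ − x̄₂ = 357.4 − 285.7 = 71.7000; the interval is 71.7000 ± 21.9253 = (49.7747, 93.6253).
The interval (49.7747, 93.6253) does not contain 0, so the difference is significant.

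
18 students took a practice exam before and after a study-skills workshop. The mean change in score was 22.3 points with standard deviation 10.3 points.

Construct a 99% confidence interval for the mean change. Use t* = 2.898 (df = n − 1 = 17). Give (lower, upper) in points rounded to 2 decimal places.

This is a matched-pairs design, so SE = s_d/√n = 10.3/√18 = 2.4277.
Margin = 2.898 × 2.4277 = 7.0355; the interval is 22.3 ± 7.0355 = (15.26, 29.34).

(15.26, 29.34)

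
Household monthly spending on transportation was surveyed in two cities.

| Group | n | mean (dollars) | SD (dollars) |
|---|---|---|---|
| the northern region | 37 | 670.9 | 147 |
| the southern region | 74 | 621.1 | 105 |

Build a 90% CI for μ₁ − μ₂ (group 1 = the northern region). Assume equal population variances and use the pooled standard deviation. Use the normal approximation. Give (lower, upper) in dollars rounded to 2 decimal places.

(9.89, 89.71)

s_p = √[((n₁−1)s₁² + (n₂−1)s₂²)/(n₁+n₂−2)] = √[(36·147² + 73·105²)/109] = 120.5016.
SE = 120.5016·√(1/37 + 1/74) = 24.2626.
With z* = 1.645, margin = 1.645 × 24.2626 = 39.9120.
x̄₁ − x̄₂ = 670.9 − 621.1 = 49.8000; interval 49.8000 ± 39.9120 = (9.89, 89.71).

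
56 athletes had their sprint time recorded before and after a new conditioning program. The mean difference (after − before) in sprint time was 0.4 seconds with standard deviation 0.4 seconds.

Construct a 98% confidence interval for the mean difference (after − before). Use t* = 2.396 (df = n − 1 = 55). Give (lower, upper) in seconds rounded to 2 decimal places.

This is a matched-pairs design, so SE = s_d/√n = 0.4/√56 = 0.0535.
Margin = 2.396 × 0.0535 = 0.1282; the interval is 0.4 ± 0.1282 = (0.27, 0.53).

(0.27, 0.53)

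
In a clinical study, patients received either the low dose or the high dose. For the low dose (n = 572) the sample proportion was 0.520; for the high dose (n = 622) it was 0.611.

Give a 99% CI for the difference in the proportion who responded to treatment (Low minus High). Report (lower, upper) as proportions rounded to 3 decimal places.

Each SE is √(p̂(1−p̂)/n): √(0.5200·0.4800/572) = 0.02089 and √(0.6110·0.3890/622) = 0.01955.
SE(p̂₁ − p̂₂) = √(SE₁² + SE₂²) = √(0.0004363921 + 0.0003822025) = 0.02861, since the two samples are independent.
At 99% confidence z* = 2.576; margin = 2.576 × 0.02861 = 0.07370.
The difference is 0.5200 − 0.6110 = -0.0910, so the interval is -0.0910 ± 0.07370 = (-0.165, -0.017).

(-0.165, -0.017)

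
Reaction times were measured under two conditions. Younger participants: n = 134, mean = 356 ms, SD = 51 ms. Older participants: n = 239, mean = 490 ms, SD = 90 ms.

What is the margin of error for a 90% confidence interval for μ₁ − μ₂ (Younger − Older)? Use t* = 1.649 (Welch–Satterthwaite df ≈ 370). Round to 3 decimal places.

SE₁ = s₁/√n₁ = 51/√134 = 4.4057; SE₂ = 90/√239 = 5.8216.
Independent samples, unequal variances: SE_diff = √(SE₁² + SE₂²) = √(19.41019249 + 33.89102656) = 7.3008.
t* = 1.649, so margin of error = 1.649 × 7.3008 = 12.0390.

12.039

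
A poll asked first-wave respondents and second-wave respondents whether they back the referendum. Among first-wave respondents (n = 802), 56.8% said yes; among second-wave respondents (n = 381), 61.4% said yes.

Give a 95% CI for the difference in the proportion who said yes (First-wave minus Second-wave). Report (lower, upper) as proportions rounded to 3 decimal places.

Each SE is √(p̂(1−p̂)/n): √(0.5680·0.4320/802) = 0.01749 and √(0.6140·0.3860/381) = 0.02494.
SE(p̂₁ − p̂₂) = √(SE₁² + SE₂²) = √(0.0003059001 + 0.0006220036) = 0.03046, since the two samples are independent.
At 95% confidence z* = 1.960; margin = 1.960 × 0.03046 = 0.05970.
The difference is 0.5680 − 0.6140 = -0.0460, so the interval is -0.0460 ± 0.05970 = (-0.106, 0.014).

(-0.106, 0.014)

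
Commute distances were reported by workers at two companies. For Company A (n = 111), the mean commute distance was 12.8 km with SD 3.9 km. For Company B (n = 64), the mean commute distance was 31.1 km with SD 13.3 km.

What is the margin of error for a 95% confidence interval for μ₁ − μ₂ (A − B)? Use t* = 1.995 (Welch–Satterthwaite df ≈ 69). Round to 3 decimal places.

Per-group SEs: s₁/√n₁ = 3.9/√111 = 0.3702, s₂/√n₂ = 13.3/√64 = 1.6625.
Unpooled SE of the difference: √(0.13704804 + 2.76390625) = 1.7032.
Margin of error = t* · SE = 1.995 × 1.7032 = 3.3979.

3.398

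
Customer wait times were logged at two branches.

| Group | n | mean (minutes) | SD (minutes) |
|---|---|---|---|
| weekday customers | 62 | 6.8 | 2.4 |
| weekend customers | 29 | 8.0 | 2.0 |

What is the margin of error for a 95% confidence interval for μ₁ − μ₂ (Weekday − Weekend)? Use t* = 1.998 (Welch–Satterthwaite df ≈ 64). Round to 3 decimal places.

0.960

Standard errors of each mean: 2.4/√62 = 0.3048 and 2.0/√29 = 0.3714.
SE(x̄₁ − x̄₂) = √(0.3048² + 0.3714²) = 0.4805 for independent samples with unequal variances.
With t* = 1.998, the margin is 1.998 × 0.4805 = 0.9600.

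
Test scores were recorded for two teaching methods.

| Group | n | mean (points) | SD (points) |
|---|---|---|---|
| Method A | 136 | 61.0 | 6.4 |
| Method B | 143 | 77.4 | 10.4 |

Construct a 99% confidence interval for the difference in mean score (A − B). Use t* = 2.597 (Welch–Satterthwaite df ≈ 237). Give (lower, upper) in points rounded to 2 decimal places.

(-19.07, -13.73)

Standard errors of each mean: 6.4/√136 = 0.5488 and 10.4/√143 = 0.8697.
SE(x̄₁ − x̄₂) = √(0.5488² + 0.8697²) = 1.0284 for independent samples with unequal variances.
With t* = 2.597, the margin is 2.597 × 1.0284 = 2.6708.
x̄₁ − x̄₂ = 61.0 − 77.4 = -16.4000; the interval is -16.4000 ± 2.6708 = (-19.07, -13.73).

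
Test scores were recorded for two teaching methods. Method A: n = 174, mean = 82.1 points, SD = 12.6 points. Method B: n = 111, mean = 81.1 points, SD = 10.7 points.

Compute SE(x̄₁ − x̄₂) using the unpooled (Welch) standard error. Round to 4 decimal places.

Standard errors of each mean: 12.6/√174 = 0.9552 and 10.7/√111 = 1.0156.
SE(x̄₁ − x̄₂) = √(0.9552² + 1.0156²) = 1.3942 for independent samples with unequal variances.

1.3942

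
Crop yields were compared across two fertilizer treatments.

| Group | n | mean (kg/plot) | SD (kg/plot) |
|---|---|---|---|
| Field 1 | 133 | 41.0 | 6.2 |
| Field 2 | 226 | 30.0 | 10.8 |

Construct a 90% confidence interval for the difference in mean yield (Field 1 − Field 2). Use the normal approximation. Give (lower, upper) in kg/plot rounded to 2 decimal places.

(9.52, 12.48)

Per-group SEs: s₁/√n₁ = 6.2/√133 = 0.5376, s₂/√n₂ = 10.8/√226 = 0.7184.
Unpooled SE of the difference: √(0.28901376 + 0.51609856) = 0.8973.
Margin of error = z* · SE = 1.645 × 0.8973 = 1.4761.
x̄₁ − x̄₂ = 41.0 − 30.0 = 11.0000.
CI: 11.0000 ± 1.4761 = (9.52, 12.48).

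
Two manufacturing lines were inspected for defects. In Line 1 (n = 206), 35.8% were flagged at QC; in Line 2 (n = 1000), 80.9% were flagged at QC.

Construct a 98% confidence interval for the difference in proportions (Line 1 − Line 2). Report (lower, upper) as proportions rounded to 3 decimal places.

The two standard errors are √(0.3580×0.6420/206) = 0.03340 and √(0.8090×0.1910/1000) = 0.01243.
Because the samples are independent, SE_diff = √(0.03340² + 0.01243²) = 0.03564.
Using z* = 2.326 for 98%, ME = 2.326 × 0.03564 = 0.08290.
p̂₁ − p̂₂ = -0.4510; interval -0.4510 ± 0.08290 gives (-0.534, -0.368).

(-0.534, -0.368)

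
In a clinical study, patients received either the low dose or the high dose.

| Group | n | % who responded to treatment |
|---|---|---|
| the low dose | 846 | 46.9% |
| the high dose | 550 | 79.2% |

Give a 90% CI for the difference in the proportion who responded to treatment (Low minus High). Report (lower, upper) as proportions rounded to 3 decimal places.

Each SE is √(p̂(1−p̂)/n): √(0.4690·0.5310/846) = 0.01716 and √(0.7920·0.2080/550) = 0.01731.
SE(p̂₁ − p̂₂) = √(SE₁² + SE₂²) = √(0.0002944656 + 0.0002996361) = 0.02437, since the two samples are independent.
At 90% confidence z* = 1.645; margin = 1.645 × 0.02437 = 0.04009.
The difference is 0.4690 − 0.7920 = -0.3230, so the interval is -0.3230 ± 0.04009 = (-0.363, -0.283).

(-0.363, -0.283)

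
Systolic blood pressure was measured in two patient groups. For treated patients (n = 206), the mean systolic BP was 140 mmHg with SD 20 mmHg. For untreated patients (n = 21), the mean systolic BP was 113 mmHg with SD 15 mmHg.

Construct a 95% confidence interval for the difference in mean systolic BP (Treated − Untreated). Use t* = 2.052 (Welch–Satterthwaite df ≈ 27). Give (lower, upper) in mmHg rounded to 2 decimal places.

SE₁ = s₁/√n₁ = 20/√206 = 1.3935; SE₂ = 15/√21 = 3.2733.
Independent samples, unequal variances: SE_diff = √(SE₁² + SE₂²) = √(1.94184225 + 10.71449289) = 3.5576.
t* = 2.052, so margin of error = 2.052 × 3.5576 = 7.3002.
Difference in means = 140 − 113 = 27.0000.
27.0000 ± 7.3002 → (19.70, 34.30).

(19.70, 34.30)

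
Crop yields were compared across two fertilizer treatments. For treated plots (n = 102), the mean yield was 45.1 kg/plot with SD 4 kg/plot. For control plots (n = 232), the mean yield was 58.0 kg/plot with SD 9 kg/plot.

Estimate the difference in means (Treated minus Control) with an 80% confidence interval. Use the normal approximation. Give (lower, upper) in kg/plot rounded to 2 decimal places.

SE₁ = s₁/√n₁ = 4/√102 = 0.3961; SE₂ = 9/√232 = 0.5909.
Independent samples, unequal variances: SE_diff = √(SE₁² + SE₂²) = √(0.15689521 + 0.34916281) = 0.7114.
z* = 1.282, so margin of error = 1.282 × 0.7114 = 0.9120.
Difference in means = 45.1 − 58.0 = -12.9000.
-12.9000 ± 0.9120 → (-13.81, -11.99).

(-13.81, -11.99)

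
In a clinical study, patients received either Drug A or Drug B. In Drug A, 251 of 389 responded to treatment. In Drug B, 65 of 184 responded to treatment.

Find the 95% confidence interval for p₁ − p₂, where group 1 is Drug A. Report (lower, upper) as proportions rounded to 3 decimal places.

(0.208, 0.376)

First, p̂₁ = 251/389 = 0.6452; p̂₂ = 65/184 = 0.3533.
The two standard errors are √(0.6452×0.3548/389) = 0.02426 and √(0.3533×0.6467/184) = 0.03524.
Because the samples are independent, SE_diff = √(0.02426² + 0.03524²) = 0.04278.
Using z* = 1.960 for 95%, ME = 1.960 × 0.04278 = 0.08385.
p̂₁ − p̂₂ = 0.2919; interval 0.2919 ± 0.08385 gives (0.208, 0.376).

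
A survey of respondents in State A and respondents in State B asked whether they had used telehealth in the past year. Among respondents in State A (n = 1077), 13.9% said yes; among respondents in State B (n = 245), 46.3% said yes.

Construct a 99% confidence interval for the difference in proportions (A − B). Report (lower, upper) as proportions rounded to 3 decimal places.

(-0.410, -0.238)

The two standard errors are √(0.1390×0.8610/1077) = 0.01054 and √(0.4630×0.5370/245) = 0.03186.
Because the samples are independent, SE_diff = √(0.01054² + 0.03186²) = 0.03356.
Using z* = 2.576 for 99%, ME = 2.576 × 0.03356 = 0.08645.
p̂₁ − p̂₂ = -0.3240; interval -0.3240 ± 0.08645 gives (-0.410, -0.238).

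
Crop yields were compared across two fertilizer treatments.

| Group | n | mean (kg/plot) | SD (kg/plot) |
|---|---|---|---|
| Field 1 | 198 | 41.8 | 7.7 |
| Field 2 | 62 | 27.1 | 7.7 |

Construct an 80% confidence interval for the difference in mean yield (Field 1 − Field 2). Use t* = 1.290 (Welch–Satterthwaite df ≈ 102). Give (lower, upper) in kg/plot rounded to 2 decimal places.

SE₁ = s₁/√n₁ = 7.7/√198 = 0.5472; SE₂ = 7.7/√62 = 0.9779.
Independent samples, unequal variances: SE_diff = √(SE₁² + SE₂²) = √(0.29942784 + 0.95628841) = 1.1206.
t* = 1.290, so margin of error = 1.290 × 1.1206 = 1.4456.
Difference in means = 41.8 − 27.1 = 14.7000.
14.7000 ± 1.4456 → (13.25, 16.15).

(13.25, 16.15)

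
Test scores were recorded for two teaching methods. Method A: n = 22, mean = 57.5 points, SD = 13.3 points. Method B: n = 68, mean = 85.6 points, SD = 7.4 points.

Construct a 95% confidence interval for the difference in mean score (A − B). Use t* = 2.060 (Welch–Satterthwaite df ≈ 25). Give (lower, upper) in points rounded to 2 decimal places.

Standard errors of each mean: 13.3/√22 = 2.8356 and 7.4/√68 = 0.8974.
SE(x̄₁ − x̄₂) = √(2.8356² + 0.8974²) = 2.9742 for independent samples with unequal variances.
With t* = 2.060, the margin is 2.060 × 2.9742 = 6.1269.
x̄₁ − x̄₂ = 57.5 − 85.6 = -28.1000; the interval is -28.1000 ± 6.1269 = (-34.23, -21.97).

(-34.23, -21.97)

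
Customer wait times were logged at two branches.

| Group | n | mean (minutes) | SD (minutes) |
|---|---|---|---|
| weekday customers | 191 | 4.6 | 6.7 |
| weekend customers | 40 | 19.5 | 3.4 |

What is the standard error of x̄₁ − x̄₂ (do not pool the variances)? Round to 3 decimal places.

0.724

Standard errors of each mean: 6.7/√191 = 0.4848 and 3.4/√40 = 0.5376.
SE(x̄₁ − x̄₂) = √(0.4848² + 0.5376²) = 0.7239 for independent samples with unequal variances.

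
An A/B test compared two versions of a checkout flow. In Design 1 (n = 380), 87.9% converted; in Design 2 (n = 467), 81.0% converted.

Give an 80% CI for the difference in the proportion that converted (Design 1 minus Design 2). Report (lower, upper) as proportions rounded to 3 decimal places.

(0.037, 0.101)

The two standard errors are √(0.8790×0.1210/380) = 0.01673 and √(0.8100×0.1900/467) = 0.01815.
Because the samples are independent, SE_diff = √(0.01673² + 0.01815²) = 0.02468.
Using z* = 1.282 for 80%, ME = 1.282 × 0.02468 = 0.03164.
p̂₁ − p̂₂ = 0.0690; interval 0.0690 ± 0.03164 gives (0.037, 0.101).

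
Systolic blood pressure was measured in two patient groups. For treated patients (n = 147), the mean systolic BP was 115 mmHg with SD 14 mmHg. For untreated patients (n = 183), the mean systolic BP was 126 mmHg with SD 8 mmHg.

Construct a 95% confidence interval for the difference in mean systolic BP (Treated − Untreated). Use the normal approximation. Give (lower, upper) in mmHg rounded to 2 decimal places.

(-13.54, -8.46)

Per-group SEs: s₁/√n₁ = 14/√147 = 1.1547, s₂/√n₂ = 8/√183 = 0.5914.
Unpooled SE of the difference: √(1.33333209 + 0.34975396) = 1.2973.
Margin of error = z* · SE = 1.960 × 1.2973 = 2.5427.
x̄₁ − x̄₂ = 115 − 126 = -11.0000.
CI: -11.0000 ± 2.5427 = (-13.54, -8.46).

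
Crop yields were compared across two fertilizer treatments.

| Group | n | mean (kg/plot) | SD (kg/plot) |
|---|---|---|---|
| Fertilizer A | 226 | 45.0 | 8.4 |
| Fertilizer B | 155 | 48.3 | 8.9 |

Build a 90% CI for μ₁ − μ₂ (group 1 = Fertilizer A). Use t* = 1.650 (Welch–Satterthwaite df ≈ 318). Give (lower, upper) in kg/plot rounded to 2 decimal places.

(-4.80, -1.80)

Standard errors of each mean: 8.4/√226 = 0.5588 and 8.9/√155 = 0.7149.
SE(x̄₁ − x̄₂) = √(0.5588² + 0.7149²) = 0.9074 for independent samples with unequal variances.
With t* = 1.650, the margin is 1.650 × 0.9074 = 1.4972.
x̄₁ − x̄₂ = 45.0 − 48.3 = -3.3000; the interval is -3.3000 ± 1.4972 = (-4.80, -1.80).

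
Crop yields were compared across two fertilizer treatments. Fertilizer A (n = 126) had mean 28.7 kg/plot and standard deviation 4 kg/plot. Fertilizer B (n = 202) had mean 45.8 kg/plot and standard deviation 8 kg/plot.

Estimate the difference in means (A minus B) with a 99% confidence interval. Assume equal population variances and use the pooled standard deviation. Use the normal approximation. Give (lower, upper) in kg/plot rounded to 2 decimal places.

(-19.07, -15.13)

Pooled variance s_p² = [125·4² + 201·8²] / (126+202−2) = 45.5951, so s_p = 6.7524.
SE_diff = s_p·√(1/n₁ + 1/n₂) = 6.7524·√(1/126 + 1/202) = 0.7665.
z* = 2.576; margin = 2.576 × 0.7665 = 1.9745.
Difference = 28.7 − 45.8 = -17.1000.
-17.1000 ± 1.9745 → (-19.07, -15.13).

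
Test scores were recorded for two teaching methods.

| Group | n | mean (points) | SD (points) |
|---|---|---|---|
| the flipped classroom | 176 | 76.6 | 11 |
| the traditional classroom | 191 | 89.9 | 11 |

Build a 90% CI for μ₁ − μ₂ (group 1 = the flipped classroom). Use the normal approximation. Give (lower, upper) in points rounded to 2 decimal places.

SE₁ = s₁/√n₁ = 11/√176 = 0.8292; SE₂ = 11/√191 = 0.7959.
Independent samples, unequal variances: SE_diff = √(SE₁² + SE₂²) = √(0.68757264 + 0.63345681) = 1.1494.
z* = 1.645, so margin of error = 1.645 × 1.1494 = 1.8908.
Difference in means = 76.6 − 89.9 = -13.3000.
-13.3000 ± 1.8908 → (-15.19, -11.41).

(-15.19, -11.41)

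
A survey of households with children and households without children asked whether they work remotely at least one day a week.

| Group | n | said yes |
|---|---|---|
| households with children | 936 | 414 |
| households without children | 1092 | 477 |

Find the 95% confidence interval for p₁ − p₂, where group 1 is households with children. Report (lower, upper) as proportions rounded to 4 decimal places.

(-0.0378, 0.0488)

First, p̂₁ = 414/936 = 0.4423; p̂₂ = 477/1092 = 0.4368.
The two standard errors are √(0.4423×0.5577/936) = 0.01623 and √(0.4368×0.5632/1092) = 0.01501.
Because the samples are independent, SE_diff = √(0.01623² + 0.01501²) = 0.02211.
Using z* = 1.960 for 95%, ME = 1.960 × 0.02211 = 0.04334.
p̂₁ − p̂₂ = 0.0055; interval 0.0055 ± 0.04334 gives (-0.0378, 0.0488).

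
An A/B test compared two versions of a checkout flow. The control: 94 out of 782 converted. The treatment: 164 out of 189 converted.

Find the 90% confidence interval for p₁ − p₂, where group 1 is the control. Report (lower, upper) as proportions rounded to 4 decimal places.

Sample proportions: 94/782 = 0.1202, 164/189 = 0.8677.
Each SE is √(p̂(1−p̂)/n): √(0.1202·0.8798/782) = 0.01163 and √(0.8677·0.1323/189) = 0.02465.
SE(p̂₁ − p̂₂) = √(SE₁² + SE₂²) = √(0.0001352569 + 0.0006076225) = 0.02726, since the two samples are independent.
At 90% confidence z* = 1.645; margin = 1.645 × 0.02726 = 0.04484.
The difference is 0.1202 − 0.8677 = -0.7475, so the interval is -0.7475 ± 0.04484 = (-0.7923, -0.7027).

(-0.7923, -0.7027)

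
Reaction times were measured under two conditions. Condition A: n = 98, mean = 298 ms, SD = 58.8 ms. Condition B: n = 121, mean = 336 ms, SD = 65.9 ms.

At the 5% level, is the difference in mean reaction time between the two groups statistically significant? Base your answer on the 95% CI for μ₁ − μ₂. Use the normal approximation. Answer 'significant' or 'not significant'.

Per-group SEs: s₁/√n₁ = 58.8/√98 = 5.9397, s₂/√n₂ = 65.9/√121 = 5.9909.
Unpooled SE of the difference: √(35.28003609 + 35.89088281) = 8.4363.
Margin of error = z* · SE = 1.960 × 8.4363 = 16.5351.
x̄₁ − x̄₂ = 298 − 336 = -38.0000.
CI: -38.0000 ± 16.5351 = (-54.5351, -21.4649).
The interval (-54.5351, -21.4649) does not contain 0, so the difference is significant.

significant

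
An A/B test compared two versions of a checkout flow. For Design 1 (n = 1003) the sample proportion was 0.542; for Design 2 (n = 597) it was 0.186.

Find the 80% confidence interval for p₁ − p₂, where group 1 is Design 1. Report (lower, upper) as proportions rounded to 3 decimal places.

Each SE is √(p̂(1−p̂)/n): √(0.5420·0.4580/1003) = 0.01573 and √(0.1860·0.8140/597) = 0.01593.
SE(p̂₁ − p̂₂) = √(SE₁² + SE₂²) = √(0.0002474329 + 0.0002537649) = 0.02239, since the two samples are independent.
At 80% confidence z* = 1.282; margin = 1.282 × 0.02239 = 0.02870.
The difference is 0.5420 − 0.1860 = 0.3560, so the interval is 0.3560 ± 0.02870 = (0.327, 0.385).

(0.327, 0.385)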